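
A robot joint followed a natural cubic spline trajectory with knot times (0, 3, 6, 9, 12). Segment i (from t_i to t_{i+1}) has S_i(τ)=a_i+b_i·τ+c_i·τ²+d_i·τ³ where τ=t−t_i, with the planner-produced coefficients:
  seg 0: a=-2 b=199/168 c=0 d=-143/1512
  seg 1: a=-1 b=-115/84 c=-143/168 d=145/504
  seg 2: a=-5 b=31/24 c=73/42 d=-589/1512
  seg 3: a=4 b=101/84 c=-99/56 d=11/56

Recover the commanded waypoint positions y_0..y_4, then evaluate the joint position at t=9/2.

y_0=-2 y_1=-1 y_2=-5 y_3=4 y_4=-3
S(9/2) = -1791/448

y_0 = S_0(0) = a_0 = -2
y_1 = S_1(0) = a_1 = -1
y_2 = S_2(0) = a_2 = -5
y_3 = S_3(0) = a_3 = 4
y_4 = S_3(3) = -3
t_q=9/2 is in segment 1 (τ=3/2); S_1(τ)=-1791/448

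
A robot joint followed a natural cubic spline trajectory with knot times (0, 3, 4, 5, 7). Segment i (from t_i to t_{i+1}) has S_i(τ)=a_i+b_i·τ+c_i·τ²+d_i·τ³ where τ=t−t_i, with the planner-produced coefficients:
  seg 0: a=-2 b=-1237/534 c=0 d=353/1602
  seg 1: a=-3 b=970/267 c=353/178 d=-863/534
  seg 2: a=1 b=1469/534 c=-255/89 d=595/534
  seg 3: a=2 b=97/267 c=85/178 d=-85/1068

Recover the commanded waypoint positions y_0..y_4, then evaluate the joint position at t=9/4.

y_0=-2 y_1=-3 y_2=1 y_3=2 y_4=4
S(9/4) = -53567/11392

y_0 = S_0(0) = a_0 = -2
y_1 = S_1(0) = a_1 = -3
y_2 = S_2(0) = a_2 = 1
y_3 = S_3(0) = a_3 = 2
y_4 = S_3(2) = 4
t_q=9/4 is in segment 0 (τ=9/4); S_0(τ)=-53567/11392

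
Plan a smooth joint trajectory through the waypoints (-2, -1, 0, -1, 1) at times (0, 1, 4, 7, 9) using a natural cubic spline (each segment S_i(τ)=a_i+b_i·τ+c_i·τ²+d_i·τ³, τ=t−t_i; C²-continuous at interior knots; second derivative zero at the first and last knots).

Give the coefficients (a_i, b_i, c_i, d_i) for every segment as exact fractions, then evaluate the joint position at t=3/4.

Δ: Δ0=1, Δ1=1/3, Δ2=-1/3, Δ3=1
row 1: diag=8, rhs=-4; c'=3/8, d'=-1/2
row 2: denom=12−3·3/8=87/8; d'=(-4−3·-1/2)/(87/8)=-20/87
row 3: denom=10−3·8/29=266/29; d'=(8−3·-20/87)/(266/29)=18/19
back: M3=18/19
back: M2=-20/87−8/29·18/19=-28/57
back: M1=-1/2−3/8·-28/57=-6/19
M: M0=0, M1=-6/19, M2=-28/57, M3=18/19, M4=0
seg 0: a=-2, c=M0/2=0, d=(M1−M0)/(6·1)=-1/19, b=Δ0−h0·(2M0+M1)/6=20/19
seg 1: a=-1, c=M1/2=-3/19, d=(M2−M1)/(6·3)=-5/513, b=Δ1−h1·(2M1+M2)/6=17/19
seg 2: a=0, c=M2/2=-14/57, d=(M3−M2)/(6·3)=41/513, b=Δ2−h2·(2M2+M3)/6=-6/19
seg 3: a=-1, c=M3/2=9/19, d=(M4−M3)/(6·2)=-3/38, b=Δ3−h3·(2M3+M4)/6=7/19
t_q=3/4 → seg 0, τ=3/4; S=-2+20/19·τ+0·τ²+-1/19·τ³=-1499/1216

  seg 0: a=-2 b=20/19 c=0 d=-1/19
  seg 1: a=-1 b=17/19 c=-3/19 d=-5/513
  seg 2: a=0 b=-6/19 c=-14/57 d=41/513
  seg 3: a=-1 b=7/19 c=9/19 d=-3/38
S(3/4) = -1499/1216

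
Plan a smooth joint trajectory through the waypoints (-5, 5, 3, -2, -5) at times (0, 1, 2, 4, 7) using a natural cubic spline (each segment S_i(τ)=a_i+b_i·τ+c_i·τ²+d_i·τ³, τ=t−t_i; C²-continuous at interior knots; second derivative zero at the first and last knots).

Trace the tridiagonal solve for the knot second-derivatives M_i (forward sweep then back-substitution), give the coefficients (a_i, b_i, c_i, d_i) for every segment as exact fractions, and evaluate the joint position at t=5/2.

Δ: Δ0=10, Δ1=-2, Δ2=-5/2, Δ3=-1
row 1: diag=4, rhs=-72; c'=1/4, d'=-18
row 2: denom=6−1·1/4=23/4; d'=(-3−1·-18)/(23/4)=60/23
row 3: denom=10−2·8/23=214/23; d'=(9−2·60/23)/(214/23)=87/214
back: M3=87/214
back: M2=60/23−8/23·87/214=264/107
back: M1=-18−1/4·264/107=-1992/107
M: M0=0, M1=-1992/107, M2=264/107, M3=87/214, M4=0
seg 0: a=-5, c=M0/2=0, d=(M1−M0)/(6·1)=-332/107, b=Δ0−h0·(2M0+M1)/6=1402/107
seg 1: a=5, c=M1/2=-996/107, d=(M2−M1)/(6·1)=376/107, b=Δ1−h1·(2M1+M2)/6=406/107
seg 2: a=3, c=M2/2=132/107, d=(M3−M2)/(6·2)=-147/856, b=Δ2−h2·(2M2+M3)/6=-458/107
seg 3: a=-2, c=M3/2=87/428, d=(M4−M3)/(6·3)=-29/1284, b=Δ3−h3·(2M3+M4)/6=-301/214
t_q=5/2 → seg 2, τ=1/2; S=3+-458/107·τ+132/107·τ²+-147/856·τ³=7853/6848

  seg 0: a=-5 b=1402/107 c=0 d=-332/107
  seg 1: a=5 b=406/107 c=-996/107 d=376/107
  seg 2: a=3 b=-458/107 c=132/107 d=-147/856
  seg 3: a=-2 b=-301/214 c=87/428 d=-29/1284
S(5/2) = 7853/6848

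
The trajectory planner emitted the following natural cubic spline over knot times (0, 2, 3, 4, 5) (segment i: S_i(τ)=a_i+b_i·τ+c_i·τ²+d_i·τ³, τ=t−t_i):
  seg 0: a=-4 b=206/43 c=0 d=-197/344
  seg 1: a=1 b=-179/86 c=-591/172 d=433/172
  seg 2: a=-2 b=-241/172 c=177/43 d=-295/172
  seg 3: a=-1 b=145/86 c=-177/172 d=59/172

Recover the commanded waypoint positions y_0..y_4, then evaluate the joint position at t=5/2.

y_0 = S_0(0) = a_0 = -4
y_1 = S_1(0) = a_1 = 1
y_2 = S_2(0) = a_2 = -2
y_3 = S_3(0) = a_3 = -1
y_4 = S_3(1) = 0
t_q=5/2 is in segment 1 (τ=1/2); S_1(τ)=-805/1376

y_0=-4 y_1=1 y_2=-2 y_3=-1 y_4=0
S(5/2) = -805/1376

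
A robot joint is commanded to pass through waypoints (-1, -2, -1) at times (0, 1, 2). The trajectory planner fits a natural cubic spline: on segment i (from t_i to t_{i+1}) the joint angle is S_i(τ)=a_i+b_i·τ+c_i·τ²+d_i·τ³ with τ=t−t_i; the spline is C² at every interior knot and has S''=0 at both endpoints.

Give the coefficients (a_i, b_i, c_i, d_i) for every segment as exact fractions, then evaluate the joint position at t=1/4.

Δ: Δ0=-1, Δ1=1
row 1: diag=4, rhs=12; c'=1/4, d'=3
back: M1=3
M: M0=0, M1=3, M2=0
seg 0: a=-1, c=M0/2=0, d=(M1−M0)/(6·1)=1/2, b=Δ0−h0·(2M0+M1)/6=-3/2
seg 1: a=-2, c=M1/2=3/2, d=(M2−M1)/(6·1)=-1/2, b=Δ1−h1·(2M1+M2)/6=0
t_q=1/4 → seg 0, τ=1/4; S=-1+-3/2·τ+0·τ²+1/2·τ³=-175/128

  seg 0: a=-1 b=-3/2 c=0 d=1/2
  seg 1: a=-2 b=0 c=3/2 d=-1/2
S(1/4) = -175/128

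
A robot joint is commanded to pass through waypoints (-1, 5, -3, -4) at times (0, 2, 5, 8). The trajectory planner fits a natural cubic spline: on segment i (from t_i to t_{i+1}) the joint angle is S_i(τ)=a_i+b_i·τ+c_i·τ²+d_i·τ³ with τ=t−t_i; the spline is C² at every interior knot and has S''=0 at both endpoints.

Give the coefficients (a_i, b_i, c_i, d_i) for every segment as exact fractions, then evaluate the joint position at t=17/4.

  seg 0: a=-1 b=161/37 c=0 d=-25/74
  seg 1: a=5 b=11/37 c=-75/37 d=346/999
  seg 2: a=-3 b=-93/37 c=121/111 d=-121/999
S(17/4) = -767/1184

Δ: Δ0=3, Δ1=-8/3, Δ2=-1/3
row 1: diag=10, rhs=-34; c'=3/10, d'=-17/5
row 2: denom=12−3·3/10=111/10; d'=(14−3·-17/5)/(111/10)=242/111
back: M2=242/111
back: M1=-17/5−3/10·242/111=-150/37
M: M0=0, M1=-150/37, M2=242/111, M3=0
seg 0: a=-1, c=M0/2=0, d=(M1−M0)/(6·2)=-25/74, b=Δ0−h0·(2M0+M1)/6=161/37
seg 1: a=5, c=M1/2=-75/37, d=(M2−M1)/(6·3)=346/999, b=Δ1−h1·(2M1+M2)/6=11/37
seg 2: a=-3, c=M2/2=121/111, d=(M3−M2)/(6·3)=-121/999, b=Δ2−h2·(2M2+M3)/6=-93/37
t_q=17/4 → seg 1, τ=9/4; S=5+11/37·τ+-75/37·τ²+346/999·τ³=-767/1184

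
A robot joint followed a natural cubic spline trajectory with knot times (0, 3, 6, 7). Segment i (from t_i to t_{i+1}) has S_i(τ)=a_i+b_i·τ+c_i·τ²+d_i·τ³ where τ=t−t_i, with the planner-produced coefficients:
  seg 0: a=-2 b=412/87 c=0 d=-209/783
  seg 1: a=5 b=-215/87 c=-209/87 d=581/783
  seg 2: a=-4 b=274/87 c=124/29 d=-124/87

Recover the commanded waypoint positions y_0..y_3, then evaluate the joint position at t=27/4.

y_0 = S_0(0) = a_0 = -2
y_1 = S_1(0) = a_1 = 5
y_2 = S_2(0) = a_2 = -4
y_3 = S_2(1) = 2
t_q=27/4 is in segment 2 (τ=3/4); S_2(τ)=77/464

y_0=-2 y_1=5 y_2=-4 y_3=2
S(27/4) = 77/464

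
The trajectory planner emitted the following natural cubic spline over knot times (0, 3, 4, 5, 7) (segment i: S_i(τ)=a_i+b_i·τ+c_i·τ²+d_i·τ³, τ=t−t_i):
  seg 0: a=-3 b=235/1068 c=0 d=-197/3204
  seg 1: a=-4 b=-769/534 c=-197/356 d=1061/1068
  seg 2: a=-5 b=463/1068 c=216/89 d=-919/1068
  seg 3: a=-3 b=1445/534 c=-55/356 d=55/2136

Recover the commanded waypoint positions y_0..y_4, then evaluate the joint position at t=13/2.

y_0=-3 y_1=-4 y_2=-5 y_3=-3 y_4=2
S(13/2) = 4547/5696

y_0 = S_0(0) = a_0 = -3
y_1 = S_1(0) = a_1 = -4
y_2 = S_2(0) = a_2 = -5
y_3 = S_3(0) = a_3 = -3
y_4 = S_3(2) = 2
t_q=13/2 is in segment 3 (τ=3/2); S_3(τ)=4547/5696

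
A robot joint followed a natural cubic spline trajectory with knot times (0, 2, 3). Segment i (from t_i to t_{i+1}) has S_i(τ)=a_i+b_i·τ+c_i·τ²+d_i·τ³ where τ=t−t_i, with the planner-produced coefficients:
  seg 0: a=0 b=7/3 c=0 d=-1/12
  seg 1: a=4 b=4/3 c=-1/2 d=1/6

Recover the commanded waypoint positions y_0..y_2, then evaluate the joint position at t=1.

y_0 = S_0(0) = a_0 = 0
y_1 = S_1(0) = a_1 = 4
y_2 = S_1(1) = 5
t_q=1 is in segment 0 (τ=1); S_0(τ)=9/4

y_0=0 y_1=4 y_2=5
S(1) = 9/4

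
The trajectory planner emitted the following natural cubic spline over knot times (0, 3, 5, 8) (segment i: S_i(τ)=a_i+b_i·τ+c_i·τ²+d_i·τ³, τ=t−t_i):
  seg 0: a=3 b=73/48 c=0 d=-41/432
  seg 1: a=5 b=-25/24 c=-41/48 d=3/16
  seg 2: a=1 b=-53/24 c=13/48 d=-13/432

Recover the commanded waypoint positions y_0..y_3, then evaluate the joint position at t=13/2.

y_0=3 y_1=5 y_2=1 y_3=-4
S(13/2) = -231/128

y_0 = S_0(0) = a_0 = 3
y_1 = S_1(0) = a_1 = 5
y_2 = S_2(0) = a_2 = 1
y_3 = S_2(3) = -4
t_q=13/2 is in segment 2 (τ=3/2); S_2(τ)=-231/128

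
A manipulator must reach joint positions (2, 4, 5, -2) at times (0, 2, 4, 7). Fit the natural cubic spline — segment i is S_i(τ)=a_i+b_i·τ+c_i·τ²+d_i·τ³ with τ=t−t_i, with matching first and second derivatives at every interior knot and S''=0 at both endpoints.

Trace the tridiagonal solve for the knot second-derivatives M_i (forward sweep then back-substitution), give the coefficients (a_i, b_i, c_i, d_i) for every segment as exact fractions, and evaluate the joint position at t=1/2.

Δ: Δ0=1, Δ1=1/2, Δ2=-7/3
row 1: diag=8, rhs=-3; c'=1/4, d'=-3/8
row 2: denom=10−2·1/4=19/2; d'=(-17−2·-3/8)/(19/2)=-65/38
back: M2=-65/38
back: M1=-3/8−1/4·-65/38=1/19
M: M0=0, M1=1/19, M2=-65/38, M3=0
seg 0: a=2, c=M0/2=0, d=(M1−M0)/(6·2)=1/228, b=Δ0−h0·(2M0+M1)/6=56/57
seg 1: a=4, c=M1/2=1/38, d=(M2−M1)/(6·2)=-67/456, b=Δ1−h1·(2M1+M2)/6=59/57
seg 2: a=5, c=M2/2=-65/76, d=(M3−M2)/(6·3)=65/684, b=Δ2−h2·(2M2+M3)/6=-71/114
t_q=1/2 → seg 0, τ=1/2; S=2+56/57·τ+0·τ²+1/228·τ³=1515/608

  seg 0: a=2 b=56/57 c=0 d=1/228
  seg 1: a=4 b=59/57 c=1/38 d=-67/456
  seg 2: a=5 b=-71/114 c=-65/76 d=65/684
S(1/2) = 1515/608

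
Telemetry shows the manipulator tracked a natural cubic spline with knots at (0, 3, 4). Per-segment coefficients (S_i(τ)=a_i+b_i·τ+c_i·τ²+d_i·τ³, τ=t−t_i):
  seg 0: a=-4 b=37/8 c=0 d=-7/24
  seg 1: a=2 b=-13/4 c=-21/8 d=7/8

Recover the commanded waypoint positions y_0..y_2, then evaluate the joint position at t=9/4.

y_0=-4 y_1=2 y_2=-3
S(9/4) = 1579/512

y_0 = S_0(0) = a_0 = -4
y_1 = S_1(0) = a_1 = 2
y_2 = S_1(1) = -3
t_q=9/4 is in segment 0 (τ=9/4); S_0(τ)=1579/512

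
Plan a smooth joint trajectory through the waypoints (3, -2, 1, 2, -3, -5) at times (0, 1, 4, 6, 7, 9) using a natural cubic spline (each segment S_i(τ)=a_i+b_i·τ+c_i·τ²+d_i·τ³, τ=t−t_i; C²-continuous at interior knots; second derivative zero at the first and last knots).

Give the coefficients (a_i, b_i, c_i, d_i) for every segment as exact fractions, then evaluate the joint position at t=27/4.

  seg 0: a=3 b=-26503/4586 c=0 d=3573/4586
  seg 1: a=-2 b=-7892/2293 c=10719/4586 d=-3929/13758
  seg 2: a=1 b=13169/4586 c=-534/2293 d=-2185/4586
  seg 3: a=2 b=-17323/4586 c=-7089/2293 d=8571/4586
  seg 4: a=-3 b=-9983/2293 c=11535/4586 d=-3845/9172
S(27/4) = -523487/293504

Δ: Δ0=-5, Δ1=1, Δ2=1/2, Δ3=-5, Δ4=-1
row 1: diag=8, rhs=36; c'=3/8, d'=9/2
row 2: denom=10−3·3/8=71/8; d'=(-3−3·9/2)/(71/8)=-132/71
row 3: denom=6−2·16/71=394/71; d'=(-33−2·-132/71)/(394/71)=-2079/394
row 4: denom=6−1·71/394=2293/394; d'=(24−1·-2079/394)/(2293/394)=11535/2293
back: M4=11535/2293
back: M3=-2079/394−71/394·11535/2293=-14178/2293
back: M2=-132/71−16/71·-14178/2293=-1068/2293
back: M1=9/2−3/8·-1068/2293=10719/2293
M: M0=0, M1=10719/2293, M2=-1068/2293, M3=-14178/2293, M4=11535/2293, M5=0
seg 0: a=3, c=M0/2=0, d=(M1−M0)/(6·1)=3573/4586, b=Δ0−h0·(2M0+M1)/6=-26503/4586
seg 1: a=-2, c=M1/2=10719/4586, d=(M2−M1)/(6·3)=-3929/13758, b=Δ1−h1·(2M1+M2)/6=-7892/2293
seg 2: a=1, c=M2/2=-534/2293, d=(M3−M2)/(6·2)=-2185/4586, b=Δ2−h2·(2M2+M3)/6=13169/4586
seg 3: a=2, c=M3/2=-7089/2293, d=(M4−M3)/(6·1)=8571/4586, b=Δ3−h3·(2M3+M4)/6=-17323/4586
seg 4: a=-3, c=M4/2=11535/4586, d=(M5−M4)/(6·2)=-3845/9172, b=Δ4−h4·(2M4+M5)/6=-9983/2293
t_q=27/4 → seg 3, τ=3/4; S=2+-17323/4586·τ+-7089/2293·τ²+8571/4586·τ³=-523487/293504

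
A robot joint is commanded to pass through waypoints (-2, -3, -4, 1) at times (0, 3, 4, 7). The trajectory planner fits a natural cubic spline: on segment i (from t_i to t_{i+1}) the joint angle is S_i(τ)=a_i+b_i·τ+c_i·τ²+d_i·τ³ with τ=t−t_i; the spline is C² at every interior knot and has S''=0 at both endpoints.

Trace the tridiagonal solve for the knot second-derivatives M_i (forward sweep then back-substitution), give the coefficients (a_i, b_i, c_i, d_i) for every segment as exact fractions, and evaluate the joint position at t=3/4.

Δ: Δ0=-1/3, Δ1=-1, Δ2=5/3
row 1: diag=8, rhs=-4; c'=1/8, d'=-1/2
row 2: denom=8−1·1/8=63/8; d'=(16−1·-1/2)/(63/8)=44/21
back: M2=44/21
back: M1=-1/2−1/8·44/21=-16/21
M: M0=0, M1=-16/21, M2=44/21, M3=0
seg 0: a=-2, c=M0/2=0, d=(M1−M0)/(6·3)=-8/189, b=Δ0−h0·(2M0+M1)/6=1/21
seg 1: a=-3, c=M1/2=-8/21, d=(M2−M1)/(6·1)=10/21, b=Δ1−h1·(2M1+M2)/6=-23/21
seg 2: a=-4, c=M2/2=22/21, d=(M3−M2)/(6·3)=-22/189, b=Δ2−h2·(2M2+M3)/6=-3/7
t_q=3/4 → seg 0, τ=3/4; S=-2+1/21·τ+0·τ²+-8/189·τ³=-111/56

  seg 0: a=-2 b=1/21 c=0 d=-8/189
  seg 1: a=-3 b=-23/21 c=-8/21 d=10/21
  seg 2: a=-4 b=-3/7 c=22/21 d=-22/189
S(3/4) = -111/56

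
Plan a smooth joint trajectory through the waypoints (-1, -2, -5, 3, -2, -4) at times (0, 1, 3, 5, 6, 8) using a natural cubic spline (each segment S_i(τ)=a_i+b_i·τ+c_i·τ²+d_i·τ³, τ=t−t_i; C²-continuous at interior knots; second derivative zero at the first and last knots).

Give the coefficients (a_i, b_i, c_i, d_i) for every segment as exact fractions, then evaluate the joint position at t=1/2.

  seg 0: a=-1 b=-651/1396 c=0 d=-745/1396
  seg 1: a=-2 b=-1443/698 c=-2235/1396 d=2631/2792
  seg 2: a=-5 b=990/349 c=2829/698 d=-2423/1396
  seg 3: a=3 b=-621/349 c=-2220/349 d=1096/349
  seg 4: a=-2 b=-1773/349 c=1068/349 d=-178/349
S(1/2) = -14517/11168

Δ: Δ0=-1, Δ1=-3/2, Δ2=4, Δ3=-5, Δ4=-1
row 1: diag=6, rhs=-3; c'=1/3, d'=-1/2
row 2: denom=8−2·1/3=22/3; d'=(33−2·-1/2)/(22/3)=51/11
row 3: denom=6−2·3/11=60/11; d'=(-54−2·51/11)/(60/11)=-58/5
row 4: denom=6−1·11/60=349/60; d'=(24−1·-58/5)/(349/60)=2136/349
back: M4=2136/349
back: M3=-58/5−11/60·2136/349=-4440/349
back: M2=51/11−3/11·-4440/349=2829/349
back: M1=-1/2−1/3·2829/349=-2235/698
M: M0=0, M1=-2235/698, M2=2829/349, M3=-4440/349, M4=2136/349, M5=0
seg 0: a=-1, c=M0/2=0, d=(M1−M0)/(6·1)=-745/1396, b=Δ0−h0·(2M0+M1)/6=-651/1396
seg 1: a=-2, c=M1/2=-2235/1396, d=(M2−M1)/(6·2)=2631/2792, b=Δ1−h1·(2M1+M2)/6=-1443/698
seg 2: a=-5, c=M2/2=2829/698, d=(M3−M2)/(6·2)=-2423/1396, b=Δ2−h2·(2M2+M3)/6=990/349
seg 3: a=3, c=M3/2=-2220/349, d=(M4−M3)/(6·1)=1096/349, b=Δ3−h3·(2M3+M4)/6=-621/349
seg 4: a=-2, c=M4/2=1068/349, d=(M5−M4)/(6·2)=-178/349, b=Δ4−h4·(2M4+M5)/6=-1773/349
t_q=1/2 → seg 0, τ=1/2; S=-1+-651/1396·τ+0·τ²+-745/1396·τ³=-14517/11168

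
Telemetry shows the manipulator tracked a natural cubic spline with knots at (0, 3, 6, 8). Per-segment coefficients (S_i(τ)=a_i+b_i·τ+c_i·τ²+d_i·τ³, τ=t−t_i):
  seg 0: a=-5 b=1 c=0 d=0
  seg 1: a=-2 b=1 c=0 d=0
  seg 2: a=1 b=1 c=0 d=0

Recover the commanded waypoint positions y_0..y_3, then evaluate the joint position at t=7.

y_0 = S_0(0) = a_0 = -5
y_1 = S_1(0) = a_1 = -2
y_2 = S_2(0) = a_2 = 1
y_3 = S_2(2) = 3
t_q=7 is in segment 2 (τ=1); S_2(τ)=2

y_0=-5 y_1=-2 y_2=1 y_3=3
S(7) = 2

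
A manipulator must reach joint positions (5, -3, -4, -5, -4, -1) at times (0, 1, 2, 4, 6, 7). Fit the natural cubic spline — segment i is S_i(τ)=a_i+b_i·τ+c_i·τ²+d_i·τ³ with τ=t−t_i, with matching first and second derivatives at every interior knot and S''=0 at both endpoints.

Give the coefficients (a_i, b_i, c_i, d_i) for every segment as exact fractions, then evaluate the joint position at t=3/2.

Δ: Δ0=-8, Δ1=-1, Δ2=-1/2, Δ3=1/2, Δ4=3
row 1: diag=4, rhs=42; c'=1/4, d'=21/2
row 2: denom=6−1·1/4=23/4; d'=(3−1·21/2)/(23/4)=-30/23
row 3: denom=8−2·8/23=168/23; d'=(6−2·-30/23)/(168/23)=33/28
row 4: denom=6−2·23/84=229/42; d'=(15−2·33/28)/(229/42)=531/229
back: M4=531/229
back: M3=33/28−23/84·531/229=249/458
back: M2=-30/23−8/23·249/458=-342/229
back: M1=21/2−1/4·-342/229=2490/229
M: M0=0, M1=2490/229, M2=-342/229, M3=249/458, M4=531/229, M5=0
seg 0: a=5, c=M0/2=0, d=(M1−M0)/(6·1)=415/229, b=Δ0−h0·(2M0+M1)/6=-2247/229
seg 1: a=-3, c=M1/2=1245/229, d=(M2−M1)/(6·1)=-472/229, b=Δ1−h1·(2M1+M2)/6=-1002/229
seg 2: a=-4, c=M2/2=-171/229, d=(M3−M2)/(6·2)=311/1832, b=Δ2−h2·(2M2+M3)/6=72/229
seg 3: a=-5, c=M3/2=249/916, d=(M4−M3)/(6·2)=271/1832, b=Δ3−h3·(2M3+M4)/6=-291/458
seg 4: a=-4, c=M4/2=531/458, d=(M5−M4)/(6·1)=-177/458, b=Δ4−h4·(2M4+M5)/6=510/229
t_q=3/2 → seg 1, τ=1/2; S=-3+-1002/229·τ+1245/229·τ²+-472/229·τ³=-3743/916

  seg 0: a=5 b=-2247/229 c=0 d=415/229
  seg 1: a=-3 b=-1002/229 c=1245/229 d=-472/229
  seg 2: a=-4 b=72/229 c=-171/229 d=311/1832
  seg 3: a=-5 b=-291/458 c=249/916 d=271/1832
  seg 4: a=-4 b=510/229 c=531/458 d=-177/458
S(3/2) = -3743/916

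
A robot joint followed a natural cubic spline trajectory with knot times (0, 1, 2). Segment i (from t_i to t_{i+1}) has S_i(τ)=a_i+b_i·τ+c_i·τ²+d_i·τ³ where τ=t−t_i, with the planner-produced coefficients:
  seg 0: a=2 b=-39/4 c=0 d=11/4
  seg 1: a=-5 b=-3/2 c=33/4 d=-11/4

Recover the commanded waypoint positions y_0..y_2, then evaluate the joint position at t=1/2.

y_0 = S_0(0) = a_0 = 2
y_1 = S_1(0) = a_1 = -5
y_2 = S_1(1) = -1
t_q=1/2 is in segment 0 (τ=1/2); S_0(τ)=-81/32

y_0=2 y_1=-5 y_2=-1
S(1/2) = -81/32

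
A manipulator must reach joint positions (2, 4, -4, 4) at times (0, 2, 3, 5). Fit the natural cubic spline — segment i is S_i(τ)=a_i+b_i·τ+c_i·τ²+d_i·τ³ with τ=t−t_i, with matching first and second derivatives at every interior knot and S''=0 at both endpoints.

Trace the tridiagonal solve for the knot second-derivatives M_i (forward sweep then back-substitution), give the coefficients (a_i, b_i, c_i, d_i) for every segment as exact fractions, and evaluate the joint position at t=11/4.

Δ: Δ0=1, Δ1=-8, Δ2=4
row 1: diag=6, rhs=-54; c'=1/6, d'=-9
row 2: denom=6−1·1/6=35/6; d'=(72−1·-9)/(35/6)=486/35
back: M2=486/35
back: M1=-9−1/6·486/35=-396/35
M: M0=0, M1=-396/35, M2=486/35, M3=0
seg 0: a=2, c=M0/2=0, d=(M1−M0)/(6·2)=-33/35, b=Δ0−h0·(2M0+M1)/6=167/35
seg 1: a=4, c=M1/2=-198/35, d=(M2−M1)/(6·1)=21/5, b=Δ1−h1·(2M1+M2)/6=-229/35
seg 2: a=-4, c=M2/2=243/35, d=(M3−M2)/(6·2)=-81/70, b=Δ2−h2·(2M2+M3)/6=-184/35
t_q=11/4 → seg 1, τ=3/4; S=4+-229/35·τ+-198/35·τ²+21/5·τ³=-5191/2240

  seg 0: a=2 b=167/35 c=0 d=-33/35
  seg 1: a=4 b=-229/35 c=-198/35 d=21/5
  seg 2: a=-4 b=-184/35 c=243/35 d=-81/70
S(11/4) = -5191/2240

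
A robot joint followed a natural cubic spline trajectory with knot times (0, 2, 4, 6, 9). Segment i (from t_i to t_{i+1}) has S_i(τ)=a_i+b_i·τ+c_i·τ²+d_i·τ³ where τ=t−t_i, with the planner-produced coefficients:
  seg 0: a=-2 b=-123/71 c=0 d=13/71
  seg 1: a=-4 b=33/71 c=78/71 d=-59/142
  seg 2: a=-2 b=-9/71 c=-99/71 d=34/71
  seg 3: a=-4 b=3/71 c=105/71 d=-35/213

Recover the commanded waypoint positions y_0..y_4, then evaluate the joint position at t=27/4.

y_0=-2 y_1=-4 y_2=-2 y_3=-4 y_4=5
S(27/4) = -14567/4544

y_0 = S_0(0) = a_0 = -2
y_1 = S_1(0) = a_1 = -4
y_2 = S_2(0) = a_2 = -2
y_3 = S_3(0) = a_3 = -4
y_4 = S_3(3) = 5
t_q=27/4 is in segment 3 (τ=3/4); S_3(τ)=-14567/4544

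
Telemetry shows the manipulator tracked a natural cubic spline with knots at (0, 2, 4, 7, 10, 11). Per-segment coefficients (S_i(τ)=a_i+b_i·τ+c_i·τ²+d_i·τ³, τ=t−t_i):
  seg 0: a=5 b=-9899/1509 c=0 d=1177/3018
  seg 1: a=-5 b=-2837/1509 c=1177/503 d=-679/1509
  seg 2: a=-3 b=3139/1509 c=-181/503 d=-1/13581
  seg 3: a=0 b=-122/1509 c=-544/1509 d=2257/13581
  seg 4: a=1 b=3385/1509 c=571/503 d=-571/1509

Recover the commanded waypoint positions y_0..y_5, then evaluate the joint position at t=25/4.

y_0 = S_0(0) = a_0 = 5
y_1 = S_1(0) = a_1 = -5
y_2 = S_2(0) = a_2 = -3
y_3 = S_3(0) = a_3 = 0
y_4 = S_4(0) = a_4 = 1
y_5 = S_4(1) = 4
t_q=25/4 is in segment 2 (τ=9/4); S_2(τ)=-4575/32192

y_0=5 y_1=-5 y_2=-3 y_3=0 y_4=1 y_5=4
S(25/4) = -4575/32192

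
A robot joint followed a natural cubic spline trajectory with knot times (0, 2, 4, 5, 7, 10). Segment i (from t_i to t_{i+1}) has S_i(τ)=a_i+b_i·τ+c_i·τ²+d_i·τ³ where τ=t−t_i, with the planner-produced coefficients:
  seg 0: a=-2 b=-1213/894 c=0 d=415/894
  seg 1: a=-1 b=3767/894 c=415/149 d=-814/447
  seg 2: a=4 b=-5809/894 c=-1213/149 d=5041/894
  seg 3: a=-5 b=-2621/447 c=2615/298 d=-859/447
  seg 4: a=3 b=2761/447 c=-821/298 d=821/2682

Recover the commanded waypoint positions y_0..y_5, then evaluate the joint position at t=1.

y_0 = S_0(0) = a_0 = -2
y_1 = S_1(0) = a_1 = -1
y_2 = S_2(0) = a_2 = 4
y_3 = S_3(0) = a_3 = -5
y_4 = S_4(0) = a_4 = 3
y_5 = S_4(3) = 5
t_q=1 is in segment 0 (τ=1); S_0(τ)=-431/149

y_0=-2 y_1=-1 y_2=4 y_3=-5 y_4=3 y_5=5
S(1) = -431/149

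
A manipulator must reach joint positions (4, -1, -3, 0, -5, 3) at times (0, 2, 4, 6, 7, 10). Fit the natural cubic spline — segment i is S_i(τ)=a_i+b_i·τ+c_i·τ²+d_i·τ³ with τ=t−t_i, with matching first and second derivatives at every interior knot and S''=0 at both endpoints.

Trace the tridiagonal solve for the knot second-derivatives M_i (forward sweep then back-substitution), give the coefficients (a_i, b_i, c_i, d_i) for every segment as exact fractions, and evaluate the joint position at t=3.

Δ: Δ0=-5/2, Δ1=-1, Δ2=3/2, Δ3=-5, Δ4=8/3
row 1: diag=8, rhs=9; c'=1/4, d'=9/8
row 2: denom=8−2·1/4=15/2; d'=(15−2·9/8)/(15/2)=17/10
row 3: denom=6−2·4/15=82/15; d'=(-39−2·17/10)/(82/15)=-318/41
row 4: denom=8−1·15/82=641/82; d'=(46−1·-318/41)/(641/82)=4408/641
back: M4=4408/641
back: M3=-318/41−15/82·4408/641=-5778/641
back: M2=17/10−4/15·-5778/641=5261/1282
back: M1=9/8−1/4·5261/1282=127/1282
M: M0=0, M1=127/1282, M2=5261/1282, M3=-5778/641, M4=4408/641, M5=0
seg 0: a=4, c=M0/2=0, d=(M1−M0)/(6·2)=127/15384, b=Δ0−h0·(2M0+M1)/6=-4871/1923
seg 1: a=-1, c=M1/2=127/2564, d=(M2−M1)/(6·2)=2567/7692, b=Δ1−h1·(2M1+M2)/6=-9361/3846
seg 2: a=-3, c=M2/2=5261/2564, d=(M3−M2)/(6·2)=-16817/15384, b=Δ2−h2·(2M2+M3)/6=6803/3846
seg 3: a=0, c=M3/2=-2889/641, d=(M4−M3)/(6·1)=5093/1923, b=Δ3−h3·(2M3+M4)/6=-6041/1923
seg 4: a=-5, c=M4/2=2204/641, d=(M5−M4)/(6·3)=-2204/5769, b=Δ4−h4·(2M4+M5)/6=-8096/1923
t_q=3 → seg 1, τ=1; S=-1+-9361/3846·τ+127/2564·τ²+2567/7692·τ³=-3911/1282

  seg 0: a=4 b=-4871/1923 c=0 d=127/15384
  seg 1: a=-1 b=-9361/3846 c=127/2564 d=2567/7692
  seg 2: a=-3 b=6803/3846 c=5261/2564 d=-16817/15384
  seg 3: a=0 b=-6041/1923 c=-2889/641 d=5093/1923
  seg 4: a=-5 b=-8096/1923 c=2204/641 d=-2204/5769
S(3) = -3911/1282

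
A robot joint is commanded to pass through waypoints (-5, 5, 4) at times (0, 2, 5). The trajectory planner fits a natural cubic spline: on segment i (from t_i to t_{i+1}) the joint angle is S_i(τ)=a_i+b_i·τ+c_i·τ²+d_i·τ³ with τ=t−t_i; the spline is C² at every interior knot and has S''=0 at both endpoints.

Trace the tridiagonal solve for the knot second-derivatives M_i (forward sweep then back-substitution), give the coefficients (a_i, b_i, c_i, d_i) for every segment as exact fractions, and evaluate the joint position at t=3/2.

  seg 0: a=-5 b=91/15 c=0 d=-4/15
  seg 1: a=5 b=43/15 c=-8/5 d=8/45
S(3/2) = 16/5

Δ: Δ0=5, Δ1=-1/3
row 1: diag=10, rhs=-32; c'=3/10, d'=-16/5
back: M1=-16/5
M: M0=0, M1=-16/5, M2=0
seg 0: a=-5, c=M0/2=0, d=(M1−M0)/(6·2)=-4/15, b=Δ0−h0·(2M0+M1)/6=91/15
seg 1: a=5, c=M1/2=-8/5, d=(M2−M1)/(6·3)=8/45, b=Δ1−h1·(2M1+M2)/6=43/15
t_q=3/2 → seg 0, τ=3/2; S=-5+91/15·τ+0·τ²+-4/15·τ³=16/5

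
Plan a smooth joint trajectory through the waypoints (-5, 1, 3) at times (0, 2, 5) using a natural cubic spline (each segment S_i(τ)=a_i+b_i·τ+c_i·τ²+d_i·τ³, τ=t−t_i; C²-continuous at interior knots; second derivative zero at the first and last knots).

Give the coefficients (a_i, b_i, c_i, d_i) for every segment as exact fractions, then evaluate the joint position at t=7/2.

Δ: Δ0=3, Δ1=2/3
row 1: diag=10, rhs=-14; c'=3/10, d'=-7/5
back: M1=-7/5
M: M0=0, M1=-7/5, M2=0
seg 0: a=-5, c=M0/2=0, d=(M1−M0)/(6·2)=-7/60, b=Δ0−h0·(2M0+M1)/6=52/15
seg 1: a=1, c=M1/2=-7/10, d=(M2−M1)/(6·3)=7/90, b=Δ1−h1·(2M1+M2)/6=31/15
t_q=7/2 → seg 1, τ=3/2; S=1+31/15·τ+-7/10·τ²+7/90·τ³=223/80

  seg 0: a=-5 b=52/15 c=0 d=-7/60
  seg 1: a=1 b=31/15 c=-7/10 d=7/90
S(7/2) = 223/80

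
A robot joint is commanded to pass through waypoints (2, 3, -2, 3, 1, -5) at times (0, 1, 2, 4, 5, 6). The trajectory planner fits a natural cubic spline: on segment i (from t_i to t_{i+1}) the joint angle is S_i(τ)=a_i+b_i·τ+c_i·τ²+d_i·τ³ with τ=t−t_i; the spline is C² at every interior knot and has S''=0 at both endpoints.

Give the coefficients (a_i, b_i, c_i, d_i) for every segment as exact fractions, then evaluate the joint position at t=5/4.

Δ: Δ0=1, Δ1=-5, Δ2=5/2, Δ3=-2, Δ4=-6
row 1: diag=4, rhs=-36; c'=1/4, d'=-9
row 2: denom=6−1·1/4=23/4; d'=(45−1·-9)/(23/4)=216/23
row 3: denom=6−2·8/23=122/23; d'=(-27−2·216/23)/(122/23)=-1053/122
row 4: denom=4−1·23/122=465/122; d'=(-24−1·-1053/122)/(465/122)=-125/31
back: M4=-125/31
back: M3=-1053/122−23/122·-125/31=-244/31
back: M2=216/23−8/23·-244/31=376/31
back: M1=-9−1/4·376/31=-373/31
M: M0=0, M1=-373/31, M2=376/31, M3=-244/31, M4=-125/31, M5=0
seg 0: a=2, c=M0/2=0, d=(M1−M0)/(6·1)=-373/186, b=Δ0−h0·(2M0+M1)/6=559/186
seg 1: a=3, c=M1/2=-373/62, d=(M2−M1)/(6·1)=749/186, b=Δ1−h1·(2M1+M2)/6=-280/93
seg 2: a=-2, c=M2/2=188/31, d=(M3−M2)/(6·2)=-5/3, b=Δ2−h2·(2M2+M3)/6=-551/186
seg 3: a=3, c=M3/2=-122/31, d=(M4−M3)/(6·1)=119/186, b=Δ3−h3·(2M3+M4)/6=241/186
seg 4: a=1, c=M4/2=-125/62, d=(M5−M4)/(6·1)=125/186, b=Δ4−h4·(2M4+M5)/6=-433/93
t_q=5/4 → seg 1, τ=1/4; S=3+-280/93·τ+-373/62·τ²+749/186·τ³=7675/3968

  seg 0: a=2 b=559/186 c=0 d=-373/186
  seg 1: a=3 b=-280/93 c=-373/62 d=749/186
  seg 2: a=-2 b=-551/186 c=188/31 d=-5/3
  seg 3: a=3 b=241/186 c=-122/31 d=119/186
  seg 4: a=1 b=-433/93 c=-125/62 d=125/186
S(5/4) = 7675/3968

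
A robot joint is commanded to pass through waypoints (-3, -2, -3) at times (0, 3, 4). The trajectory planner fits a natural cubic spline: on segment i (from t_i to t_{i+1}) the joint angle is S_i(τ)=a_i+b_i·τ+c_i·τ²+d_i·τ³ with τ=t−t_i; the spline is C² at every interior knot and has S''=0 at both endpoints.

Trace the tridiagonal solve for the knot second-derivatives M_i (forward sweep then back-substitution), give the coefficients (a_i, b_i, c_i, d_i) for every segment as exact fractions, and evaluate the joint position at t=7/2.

  seg 0: a=-3 b=5/6 c=0 d=-1/18
  seg 1: a=-2 b=-2/3 c=-1/2 d=1/6
S(7/2) = -39/16

Δ: Δ0=1/3, Δ1=-1
row 1: diag=8, rhs=-8; c'=1/8, d'=-1
back: M1=-1
M: M0=0, M1=-1, M2=0
seg 0: a=-3, c=M0/2=0, d=(M1−M0)/(6·3)=-1/18, b=Δ0−h0·(2M0+M1)/6=5/6
seg 1: a=-2, c=M1/2=-1/2, d=(M2−M1)/(6·1)=1/6, b=Δ1−h1·(2M1+M2)/6=-2/3
t_q=7/2 → seg 1, τ=1/2; S=-2+-2/3·τ+-1/2·τ²+1/6·τ³=-39/16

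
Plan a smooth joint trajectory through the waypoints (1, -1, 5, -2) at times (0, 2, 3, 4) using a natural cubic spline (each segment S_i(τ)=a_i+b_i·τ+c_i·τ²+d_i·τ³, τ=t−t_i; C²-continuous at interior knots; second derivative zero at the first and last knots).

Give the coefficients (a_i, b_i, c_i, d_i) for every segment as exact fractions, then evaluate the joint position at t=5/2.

  seg 0: a=1 b=-105/23 c=0 d=41/46
  seg 1: a=-1 b=141/23 c=123/23 d=-126/23
  seg 2: a=5 b=9/23 c=-255/23 d=85/23
S(5/2) = 125/46

Δ: Δ0=-1, Δ1=6, Δ2=-7
row 1: diag=6, rhs=42; c'=1/6, d'=7
row 2: denom=4−1·1/6=23/6; d'=(-78−1·7)/(23/6)=-510/23
back: M2=-510/23
back: M1=7−1/6·-510/23=246/23
M: M0=0, M1=246/23, M2=-510/23, M3=0
seg 0: a=1, c=M0/2=0, d=(M1−M0)/(6·2)=41/46, b=Δ0−h0·(2M0+M1)/6=-105/23
seg 1: a=-1, c=M1/2=123/23, d=(M2−M1)/(6·1)=-126/23, b=Δ1−h1·(2M1+M2)/6=141/23
seg 2: a=5, c=M2/2=-255/23, d=(M3−M2)/(6·1)=85/23, b=Δ2−h2·(2M2+M3)/6=9/23
t_q=5/2 → seg 1, τ=1/2; S=-1+141/23·τ+123/23·τ²+-126/23·τ³=125/46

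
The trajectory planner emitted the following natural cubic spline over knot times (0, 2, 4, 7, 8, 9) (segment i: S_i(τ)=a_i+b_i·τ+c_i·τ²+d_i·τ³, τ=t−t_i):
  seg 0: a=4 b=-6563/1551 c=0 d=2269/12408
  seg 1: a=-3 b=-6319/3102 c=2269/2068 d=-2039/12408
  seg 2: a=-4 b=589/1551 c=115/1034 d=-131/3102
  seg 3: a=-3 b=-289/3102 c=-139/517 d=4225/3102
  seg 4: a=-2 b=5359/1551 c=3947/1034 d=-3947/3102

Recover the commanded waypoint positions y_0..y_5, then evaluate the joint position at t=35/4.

y_0=4 y_1=-3 y_2=-4 y_3=-3 y_4=-2 y_5=4
S(35/4) = 145705/66176

y_0 = S_0(0) = a_0 = 4
y_1 = S_1(0) = a_1 = -3
y_2 = S_2(0) = a_2 = -4
y_3 = S_3(0) = a_3 = -3
y_4 = S_4(0) = a_4 = -2
y_5 = S_4(1) = 4
t_q=35/4 is in segment 4 (τ=3/4); S_4(τ)=145705/66176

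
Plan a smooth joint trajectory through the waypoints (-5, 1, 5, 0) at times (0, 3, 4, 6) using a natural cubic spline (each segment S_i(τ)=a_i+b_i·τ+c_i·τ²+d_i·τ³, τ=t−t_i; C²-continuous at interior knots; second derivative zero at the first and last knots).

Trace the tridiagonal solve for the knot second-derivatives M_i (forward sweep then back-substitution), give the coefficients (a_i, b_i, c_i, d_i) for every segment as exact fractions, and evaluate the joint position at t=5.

  seg 0: a=-5 b=77/94 c=0 d=37/282
  seg 1: a=1 b=205/47 c=111/94 d=-145/94
  seg 2: a=5 b=197/94 c=-162/47 d=27/47
S(5) = 397/94

Δ: Δ0=2, Δ1=4, Δ2=-5/2
row 1: diag=8, rhs=12; c'=1/8, d'=3/2
row 2: denom=6−1·1/8=47/8; d'=(-39−1·3/2)/(47/8)=-324/47
back: M2=-324/47
back: M1=3/2−1/8·-324/47=111/47
M: M0=0, M1=111/47, M2=-324/47, M3=0
seg 0: a=-5, c=M0/2=0, d=(M1−M0)/(6·3)=37/282, b=Δ0−h0·(2M0+M1)/6=77/94
seg 1: a=1, c=M1/2=111/94, d=(M2−M1)/(6·1)=-145/94, b=Δ1−h1·(2M1+M2)/6=205/47
seg 2: a=5, c=M2/2=-162/47, d=(M3−M2)/(6·2)=27/47, b=Δ2−h2·(2M2+M3)/6=197/94
t_q=5 → seg 2, τ=1; S=5+197/94·τ+-162/47·τ²+27/47·τ³=397/94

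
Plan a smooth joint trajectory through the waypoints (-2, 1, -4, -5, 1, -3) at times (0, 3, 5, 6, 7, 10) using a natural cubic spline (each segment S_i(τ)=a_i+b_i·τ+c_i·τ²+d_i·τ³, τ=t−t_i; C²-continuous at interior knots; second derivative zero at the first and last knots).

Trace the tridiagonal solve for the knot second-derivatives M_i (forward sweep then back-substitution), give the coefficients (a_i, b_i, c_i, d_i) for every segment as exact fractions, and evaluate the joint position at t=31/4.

  seg 0: a=-2 b=428/207 c=0 d=-221/1863
  seg 1: a=1 b=-235/207 c=-221/207 d=319/1656
  seg 2: a=-4 b=-427/138 c=73/828 d=1661/828
  seg 3: a=-5 b=2567/828 c=1264/207 d=-295/92
  seg 4: a=1 b=2357/414 c=-2909/828 d=2909/7452
S(31/4) = 20363/5888

Δ: Δ0=1, Δ1=-5/2, Δ2=-1, Δ3=6, Δ4=-4/3
row 1: diag=10, rhs=-21; c'=1/5, d'=-21/10
row 2: denom=6−2·1/5=28/5; d'=(9−2·-21/10)/(28/5)=33/14
row 3: denom=4−1·5/28=107/28; d'=(42−1·33/14)/(107/28)=1110/107
row 4: denom=8−1·28/107=828/107; d'=(-44−1·1110/107)/(828/107)=-2909/414
back: M4=-2909/414
back: M3=1110/107−28/107·-2909/414=2528/207
back: M2=33/14−5/28·2528/207=73/414
back: M1=-21/10−1/5·73/414=-442/207
M: M0=0, M1=-442/207, M2=73/414, M3=2528/207, M4=-2909/414, M5=0
seg 0: a=-2, c=M0/2=0, d=(M1−M0)/(6·3)=-221/1863, b=Δ0−h0·(2M0+M1)/6=428/207
seg 1: a=1, c=M1/2=-221/207, d=(M2−M1)/(6·2)=319/1656, b=Δ1−h1·(2M1+M2)/6=-235/207
seg 2: a=-4, c=M2/2=73/828, d=(M3−M2)/(6·1)=1661/828, b=Δ2−h2·(2M2+M3)/6=-427/138
seg 3: a=-5, c=M3/2=1264/207, d=(M4−M3)/(6·1)=-295/92, b=Δ3−h3·(2M3+M4)/6=2567/828
seg 4: a=1, c=M4/2=-2909/828, d=(M5−M4)/(6·3)=2909/7452, b=Δ4−h4·(2M4+M5)/6=2357/414
t_q=31/4 → seg 4, τ=3/4; S=1+2357/414·τ+-2909/828·τ²+2909/7452·τ³=20363/5888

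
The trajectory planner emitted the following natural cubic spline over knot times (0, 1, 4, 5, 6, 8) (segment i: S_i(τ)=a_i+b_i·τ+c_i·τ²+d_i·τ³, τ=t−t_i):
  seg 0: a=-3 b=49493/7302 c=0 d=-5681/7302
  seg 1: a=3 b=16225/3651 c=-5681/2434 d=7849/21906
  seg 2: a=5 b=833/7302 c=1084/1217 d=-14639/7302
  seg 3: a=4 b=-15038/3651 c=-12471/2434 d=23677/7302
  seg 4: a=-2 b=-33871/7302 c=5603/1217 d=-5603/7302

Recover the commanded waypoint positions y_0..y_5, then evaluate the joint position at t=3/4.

y_0=-3 y_1=3 y_2=5 y_3=4 y_4=-2 y_5=1
S(3/4) = 273431/155776

y_0 = S_0(0) = a_0 = -3
y_1 = S_1(0) = a_1 = 3
y_2 = S_2(0) = a_2 = 5
y_3 = S_3(0) = a_3 = 4
y_4 = S_4(0) = a_4 = -2
y_5 = S_4(2) = 1
t_q=3/4 is in segment 0 (τ=3/4); S_0(τ)=273431/155776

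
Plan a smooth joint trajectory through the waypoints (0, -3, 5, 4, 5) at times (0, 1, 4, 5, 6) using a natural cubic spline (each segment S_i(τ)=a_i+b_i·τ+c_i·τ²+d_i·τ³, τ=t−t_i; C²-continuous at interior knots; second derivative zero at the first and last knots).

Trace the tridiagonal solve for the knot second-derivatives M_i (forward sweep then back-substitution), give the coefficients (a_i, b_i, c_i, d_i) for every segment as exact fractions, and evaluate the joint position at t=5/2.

Δ: Δ0=-3, Δ1=8/3, Δ2=-1, Δ3=1
row 1: diag=8, rhs=34; c'=3/8, d'=17/4
row 2: denom=8−3·3/8=55/8; d'=(-22−3·17/4)/(55/8)=-278/55
row 3: denom=4−1·8/55=212/55; d'=(12−1·-278/55)/(212/55)=469/106
back: M3=469/106
back: M2=-278/55−8/55·469/106=-302/53
back: M1=17/4−3/8·-302/53=677/106
M: M0=0, M1=677/106, M2=-302/53, M3=469/106, M4=0
seg 0: a=0, c=M0/2=0, d=(M1−M0)/(6·1)=677/636, b=Δ0−h0·(2M0+M1)/6=-2585/636
seg 1: a=-3, c=M1/2=677/212, d=(M2−M1)/(6·3)=-427/636, b=Δ1−h1·(2M1+M2)/6=-277/318
seg 2: a=5, c=M2/2=-151/53, d=(M3−M2)/(6·1)=1073/636, b=Δ2−h2·(2M2+M3)/6=103/636
seg 3: a=4, c=M3/2=469/212, d=(M4−M3)/(6·1)=-469/636, b=Δ3−h3·(2M3+M4)/6=-151/318
t_q=5/2 → seg 1, τ=3/2; S=-3+-277/318·τ+677/212·τ²+-427/636·τ³=1039/1696

  seg 0: a=0 b=-2585/636 c=0 d=677/636
  seg 1: a=-3 b=-277/318 c=677/212 d=-427/636
  seg 2: a=5 b=103/636 c=-151/53 d=1073/636
  seg 3: a=4 b=-151/318 c=469/212 d=-469/636
S(5/2) = 1039/1696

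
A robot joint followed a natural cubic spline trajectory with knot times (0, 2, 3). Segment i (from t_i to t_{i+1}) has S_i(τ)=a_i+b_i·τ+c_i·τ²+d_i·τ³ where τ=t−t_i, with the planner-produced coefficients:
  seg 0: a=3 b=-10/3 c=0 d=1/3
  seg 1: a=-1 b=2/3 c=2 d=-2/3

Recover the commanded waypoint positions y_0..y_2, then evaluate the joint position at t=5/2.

y_0=3 y_1=-1 y_2=1
S(5/2) = -1/4

y_0 = S_0(0) = a_0 = 3
y_1 = S_1(0) = a_1 = -1
y_2 = S_1(1) = 1
t_q=5/2 is in segment 1 (τ=1/2); S_1(τ)=-1/4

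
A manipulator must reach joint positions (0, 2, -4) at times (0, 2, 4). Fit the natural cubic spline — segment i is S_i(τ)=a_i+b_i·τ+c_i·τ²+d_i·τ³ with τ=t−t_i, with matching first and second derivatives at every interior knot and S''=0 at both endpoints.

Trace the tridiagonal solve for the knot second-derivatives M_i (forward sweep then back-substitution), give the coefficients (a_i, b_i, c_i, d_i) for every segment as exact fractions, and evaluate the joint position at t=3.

Δ: Δ0=1, Δ1=-3
row 1: diag=8, rhs=-24; c'=1/4, d'=-3
back: M1=-3
M: M0=0, M1=-3, M2=0
seg 0: a=0, c=M0/2=0, d=(M1−M0)/(6·2)=-1/4, b=Δ0−h0·(2M0+M1)/6=2
seg 1: a=2, c=M1/2=-3/2, d=(M2−M1)/(6·2)=1/4, b=Δ1−h1·(2M1+M2)/6=-1
t_q=3 → seg 1, τ=1; S=2+-1·τ+-3/2·τ²+1/4·τ³=-1/4

  seg 0: a=0 b=2 c=0 d=-1/4
  seg 1: a=2 b=-1 c=-3/2 d=1/4
S(3) = -1/4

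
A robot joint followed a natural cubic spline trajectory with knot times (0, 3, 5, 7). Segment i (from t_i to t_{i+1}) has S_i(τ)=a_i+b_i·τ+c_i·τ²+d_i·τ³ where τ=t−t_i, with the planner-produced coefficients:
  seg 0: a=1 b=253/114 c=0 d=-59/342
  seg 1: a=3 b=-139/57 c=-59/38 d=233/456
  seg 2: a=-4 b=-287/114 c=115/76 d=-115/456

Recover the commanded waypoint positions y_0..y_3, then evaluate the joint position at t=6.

y_0 = S_0(0) = a_0 = 1
y_1 = S_1(0) = a_1 = 3
y_2 = S_2(0) = a_2 = -4
y_3 = S_2(2) = -5
t_q=6 is in segment 2 (τ=1); S_2(τ)=-799/152

y_0=1 y_1=3 y_2=-4 y_3=-5
S(6) = -799/152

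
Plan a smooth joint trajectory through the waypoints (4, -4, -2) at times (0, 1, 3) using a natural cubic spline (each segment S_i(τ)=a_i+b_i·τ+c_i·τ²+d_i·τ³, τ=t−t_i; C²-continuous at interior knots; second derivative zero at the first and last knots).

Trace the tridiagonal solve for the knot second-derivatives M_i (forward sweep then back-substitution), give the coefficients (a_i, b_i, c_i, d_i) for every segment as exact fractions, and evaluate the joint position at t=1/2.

Δ: Δ0=-8, Δ1=1
row 1: diag=6, rhs=54; c'=1/3, d'=9
back: M1=9
M: M0=0, M1=9, M2=0
seg 0: a=4, c=M0/2=0, d=(M1−M0)/(6·1)=3/2, b=Δ0−h0·(2M0+M1)/6=-19/2
seg 1: a=-4, c=M1/2=9/2, d=(M2−M1)/(6·2)=-3/4, b=Δ1−h1·(2M1+M2)/6=-5
t_q=1/2 → seg 0, τ=1/2; S=4+-19/2·τ+0·τ²+3/2·τ³=-9/16

  seg 0: a=4 b=-19/2 c=0 d=3/2
  seg 1: a=-4 b=-5 c=9/2 d=-3/4
S(1/2) = -9/16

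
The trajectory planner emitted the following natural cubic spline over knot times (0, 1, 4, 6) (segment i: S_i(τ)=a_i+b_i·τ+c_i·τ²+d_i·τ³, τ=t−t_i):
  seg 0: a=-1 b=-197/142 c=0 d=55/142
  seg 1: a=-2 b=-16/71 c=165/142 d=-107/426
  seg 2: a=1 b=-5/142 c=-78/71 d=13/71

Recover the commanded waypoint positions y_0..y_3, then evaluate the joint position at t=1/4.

y_0 = S_0(0) = a_0 = -1
y_1 = S_1(0) = a_1 = -2
y_2 = S_2(0) = a_2 = 1
y_3 = S_2(2) = -2
t_q=1/4 is in segment 0 (τ=1/4); S_0(τ)=-12185/9088

y_0=-1 y_1=-2 y_2=1 y_3=-2
S(1/4) = -12185/9088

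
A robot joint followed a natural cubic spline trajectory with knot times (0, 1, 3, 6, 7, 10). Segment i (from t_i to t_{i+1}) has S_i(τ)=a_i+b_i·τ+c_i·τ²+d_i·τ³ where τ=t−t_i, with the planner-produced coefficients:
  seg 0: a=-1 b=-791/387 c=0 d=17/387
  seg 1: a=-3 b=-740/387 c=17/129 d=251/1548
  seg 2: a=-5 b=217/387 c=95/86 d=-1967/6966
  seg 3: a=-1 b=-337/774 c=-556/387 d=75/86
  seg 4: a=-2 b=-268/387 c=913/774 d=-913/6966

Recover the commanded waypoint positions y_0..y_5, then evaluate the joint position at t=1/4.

y_0 = S_0(0) = a_0 = -1
y_1 = S_1(0) = a_1 = -3
y_2 = S_2(0) = a_2 = -5
y_3 = S_3(0) = a_3 = -1
y_4 = S_4(0) = a_4 = -2
y_5 = S_4(3) = 3
t_q=1/4 is in segment 0 (τ=1/4); S_0(τ)=-12469/8256

y_0=-1 y_1=-3 y_2=-5 y_3=-1 y_4=-2 y_5=3
S(1/4) = -12469/8256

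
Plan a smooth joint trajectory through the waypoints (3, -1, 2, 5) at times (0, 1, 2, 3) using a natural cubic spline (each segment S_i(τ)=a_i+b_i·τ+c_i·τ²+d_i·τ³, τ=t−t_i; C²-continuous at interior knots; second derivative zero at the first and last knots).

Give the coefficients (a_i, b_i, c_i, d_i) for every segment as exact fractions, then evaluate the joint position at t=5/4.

Δ: Δ0=-4, Δ1=3, Δ2=3
row 1: diag=4, rhs=42; c'=1/4, d'=21/2
row 2: denom=4−1·1/4=15/4; d'=(0−1·21/2)/(15/4)=-14/5
back: M2=-14/5
back: M1=21/2−1/4·-14/5=56/5
M: M0=0, M1=56/5, M2=-14/5, M3=0
seg 0: a=3, c=M0/2=0, d=(M1−M0)/(6·1)=28/15, b=Δ0−h0·(2M0+M1)/6=-88/15
seg 1: a=-1, c=M1/2=28/5, d=(M2−M1)/(6·1)=-7/3, b=Δ1−h1·(2M1+M2)/6=-4/15
seg 2: a=2, c=M2/2=-7/5, d=(M3−M2)/(6·1)=7/15, b=Δ2−h2·(2M2+M3)/6=59/15
t_q=5/4 → seg 1, τ=1/4; S=-1+-4/15·τ+28/5·τ²+-7/3·τ³=-241/320

  seg 0: a=3 b=-88/15 c=0 d=28/15
  seg 1: a=-1 b=-4/15 c=28/5 d=-7/3
  seg 2: a=2 b=59/15 c=-7/5 d=7/15
S(5/4) = -241/320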